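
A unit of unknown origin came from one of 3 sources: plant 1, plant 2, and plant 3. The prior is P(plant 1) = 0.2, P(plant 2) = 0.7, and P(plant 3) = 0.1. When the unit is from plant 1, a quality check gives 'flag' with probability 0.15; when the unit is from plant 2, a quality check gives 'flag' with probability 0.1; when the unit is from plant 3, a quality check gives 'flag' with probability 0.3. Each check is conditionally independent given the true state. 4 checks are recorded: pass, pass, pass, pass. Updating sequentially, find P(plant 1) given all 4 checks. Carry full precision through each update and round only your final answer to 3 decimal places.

After 'pass': normaliser = 0.85·0.2000 + 0.9·0.7000 + 0.7·0.1000; P(plant 1) ≈ 0.1954, P(plant 2) ≈ 0.7241, P(plant 3) ≈ 0.0805
After 'pass': normaliser = 0.85·0.1954 + 0.9·0.7241 + 0.7·0.0805; P(plant 1) ≈ 0.1900, P(plant 2) ≈ 0.7456, P(plant 3) ≈ 0.0644
After 'pass': normaliser = 0.85·0.1900 + 0.9·0.7456 + 0.7·0.0644; P(plant 1) ≈ 0.1840, P(plant 2) ≈ 0.7646, P(plant 3) ≈ 0.0514
After 'pass': normaliser = 0.85·0.1840 + 0.9·0.7646 + 0.7·0.0514; P(plant 1) ≈ 0.1776, P(plant 2) ≈ 0.7815, P(plant 3) ≈ 0.0409

0.178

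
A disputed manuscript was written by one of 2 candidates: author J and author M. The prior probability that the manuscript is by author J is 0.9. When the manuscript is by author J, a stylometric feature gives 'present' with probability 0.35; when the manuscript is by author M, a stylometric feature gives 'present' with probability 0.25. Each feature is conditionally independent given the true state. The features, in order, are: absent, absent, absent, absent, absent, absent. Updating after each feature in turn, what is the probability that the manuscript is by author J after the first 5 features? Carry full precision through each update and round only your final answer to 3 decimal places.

After 'absent': P(author J) = 0.65·0.9000 / (0.65·0.9000 + 0.75·0.1000) ≈ 0.8864
After 'absent': P(author J) = 0.65·0.8864 / (0.65·0.8864 + 0.75·0.1136) ≈ 0.8711
After 'absent': P(author J) = 0.65·0.8711 / (0.65·0.8711 + 0.75·0.1289) ≈ 0.8542
After 'absent': P(author J) = 0.65·0.8542 / (0.65·0.8542 + 0.75·0.1458) ≈ 0.8355
After 'absent': P(author J) = 0.65·0.8355 / (0.65·0.8355 + 0.75·0.1645) ≈ 0.8148

0.815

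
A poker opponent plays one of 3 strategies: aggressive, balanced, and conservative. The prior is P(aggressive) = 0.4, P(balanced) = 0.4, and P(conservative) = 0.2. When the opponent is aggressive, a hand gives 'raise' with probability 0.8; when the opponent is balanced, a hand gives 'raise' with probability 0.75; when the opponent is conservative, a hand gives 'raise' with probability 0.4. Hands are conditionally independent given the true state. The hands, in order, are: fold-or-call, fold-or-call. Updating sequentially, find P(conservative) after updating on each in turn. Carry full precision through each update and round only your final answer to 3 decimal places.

After 'fold-or-call': normaliser = 0.2·0.4000 + 0.25·0.4000 + 0.6·0.2000; P(aggressive) ≈ 0.2667, P(balanced) ≈ 0.3333, P(conservative) ≈ 0.4000
After 'fold-or-call': normaliser = 0.2·0.2667 + 0.25·0.3333 + 0.6·0.4000; P(aggressive) ≈ 0.1416, P(balanced) ≈ 0.2212, P(conservative) ≈ 0.6372

0.637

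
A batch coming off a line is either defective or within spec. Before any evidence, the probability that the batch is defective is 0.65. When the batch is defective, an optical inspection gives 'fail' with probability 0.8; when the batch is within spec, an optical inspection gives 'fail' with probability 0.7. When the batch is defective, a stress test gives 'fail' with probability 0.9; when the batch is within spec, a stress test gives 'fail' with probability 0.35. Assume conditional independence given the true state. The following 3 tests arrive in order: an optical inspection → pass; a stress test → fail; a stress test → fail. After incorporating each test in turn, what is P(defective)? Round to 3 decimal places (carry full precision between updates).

Apply Bayes' rule sequentially, carrying P(defective) forward.
After an optical inspection='pass': P(defective) = 0.2·0.6500 / (0.2·0.6500 + 0.3·0.3500) ≈ 0.5532
After a stress test='fail': P(defective) = 0.9·0.5532 / (0.9·0.5532 + 0.35·0.4468) ≈ 0.7610
After a stress test='fail': P(defective) = 0.9·0.7610 / (0.9·0.7610 + 0.35·0.2390) ≈ 0.8911

0.891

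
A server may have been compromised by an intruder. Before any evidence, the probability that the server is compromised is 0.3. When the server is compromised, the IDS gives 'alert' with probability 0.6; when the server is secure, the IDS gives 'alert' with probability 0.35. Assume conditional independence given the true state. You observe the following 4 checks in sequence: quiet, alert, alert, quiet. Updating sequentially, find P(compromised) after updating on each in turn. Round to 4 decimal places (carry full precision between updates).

0.3229

Apply Bayes' rule sequentially, carrying P(compromised) forward.
After 'quiet': P(compromised) = 0.4·0.3000 / (0.4·0.3000 + 0.65·0.7000) ≈ 0.2087
After 'alert': P(compromised) = 0.6·0.2087 / (0.6·0.2087 + 0.35·0.7913) ≈ 0.3114
After 'alert': P(compromised) = 0.6·0.3114 / (0.6·0.3114 + 0.35·0.6886) ≈ 0.4366
After 'quiet': P(compromised) = 0.4·0.4366 / (0.4·0.4366 + 0.65·0.5634) ≈ 0.3229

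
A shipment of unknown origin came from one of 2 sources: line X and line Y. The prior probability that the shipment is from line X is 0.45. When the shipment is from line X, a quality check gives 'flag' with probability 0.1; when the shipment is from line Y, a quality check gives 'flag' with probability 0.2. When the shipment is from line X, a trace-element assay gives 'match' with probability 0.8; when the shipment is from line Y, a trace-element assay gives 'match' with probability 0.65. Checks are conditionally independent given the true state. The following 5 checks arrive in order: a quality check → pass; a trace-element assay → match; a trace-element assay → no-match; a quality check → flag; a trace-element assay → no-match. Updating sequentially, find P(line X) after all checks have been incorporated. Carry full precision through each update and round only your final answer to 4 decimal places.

After a quality check='pass': P(line X) = 0.9·0.4500 / (0.9·0.4500 + 0.8·0.5500) ≈ 0.4793
After a trace-element assay='match': P(line X) = 0.8·0.4793 / (0.8·0.4793 + 0.65·0.5207) ≈ 0.5311
After a trace-element assay='no-match': P(line X) = 0.2·0.5311 / (0.2·0.5311 + 0.35·0.4689) ≈ 0.3930
After a quality check='flag': P(line X) = 0.1·0.3930 / (0.1·0.3930 + 0.2·0.6070) ≈ 0.2445
After a trace-element assay='no-match': P(line X) = 0.2·0.2445 / (0.2·0.2445 + 0.35·0.7555) ≈ 0.1561

0.1561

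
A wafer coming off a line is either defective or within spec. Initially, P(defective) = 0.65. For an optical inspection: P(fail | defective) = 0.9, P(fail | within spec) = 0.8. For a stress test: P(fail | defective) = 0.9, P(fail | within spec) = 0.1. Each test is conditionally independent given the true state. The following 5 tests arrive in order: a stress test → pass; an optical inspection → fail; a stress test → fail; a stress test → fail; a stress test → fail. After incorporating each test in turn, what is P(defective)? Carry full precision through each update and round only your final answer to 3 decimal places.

Each posterior becomes the prior for the next update.
After a stress test='pass': P(defective) = 0.1·0.6500 / (0.1·0.6500 + 0.9·0.3500) ≈ 0.1711
After an optical inspection='fail': P(defective) = 0.9·0.1711 / (0.9·0.1711 + 0.8·0.8289) ≈ 0.1884
After a stress test='fail': P(defective) = 0.9·0.1884 / (0.9·0.1884 + 0.1·0.8116) ≈ 0.6763
After a stress test='fail': P(defective) = 0.9·0.6763 / (0.9·0.6763 + 0.1·0.3237) ≈ 0.9495
After a stress test='fail': P(defective) = 0.9·0.9495 / (0.9·0.9495 + 0.1·0.0505) ≈ 0.9941

0.994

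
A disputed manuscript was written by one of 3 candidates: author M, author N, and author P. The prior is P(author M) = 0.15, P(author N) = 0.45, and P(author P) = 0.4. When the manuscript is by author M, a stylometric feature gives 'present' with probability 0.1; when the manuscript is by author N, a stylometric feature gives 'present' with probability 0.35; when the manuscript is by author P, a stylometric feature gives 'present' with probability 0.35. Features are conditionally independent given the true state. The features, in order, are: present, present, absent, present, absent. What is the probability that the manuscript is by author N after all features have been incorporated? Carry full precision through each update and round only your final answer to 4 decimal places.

Each posterior becomes the prior for the next update.
After 'present': normaliser = 0.1·0.1500 + 0.35·0.4500 + 0.35·0.4000; P(author M) ≈ 0.0480, P(author N) ≈ 0.5040, P(author P) ≈ 0.4480
After 'present': normaliser = 0.1·0.0480 + 0.35·0.5040 + 0.35·0.4480; P(author M) ≈ 0.0142, P(author N) ≈ 0.5219, P(author P) ≈ 0.4639
After 'absent': normaliser = 0.9·0.0142 + 0.65·0.5219 + 0.65·0.4639; P(author M) ≈ 0.0196, P(author N) ≈ 0.5191, P(author P) ≈ 0.4614
After 'present': normaliser = 0.1·0.0196 + 0.35·0.5191 + 0.35·0.4614; P(author M) ≈ 0.0057, P(author N) ≈ 0.5264, P(author P) ≈ 0.4679
After 'absent': normaliser = 0.9·0.0057 + 0.65·0.5264 + 0.65·0.4679; P(author M) ≈ 0.0078, P(author N) ≈ 0.5253, P(author P) ≈ 0.4669

0.5253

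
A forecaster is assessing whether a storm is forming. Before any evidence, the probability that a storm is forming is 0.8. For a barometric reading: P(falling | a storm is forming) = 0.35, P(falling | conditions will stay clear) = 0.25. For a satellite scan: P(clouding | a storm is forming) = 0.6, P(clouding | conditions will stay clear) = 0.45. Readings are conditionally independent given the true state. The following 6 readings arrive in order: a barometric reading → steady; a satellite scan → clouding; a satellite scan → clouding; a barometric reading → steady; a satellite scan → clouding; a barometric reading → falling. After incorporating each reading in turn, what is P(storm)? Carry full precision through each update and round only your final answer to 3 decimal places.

0.909

After a barometric reading='steady': P(storm) = 0.65·0.8000 / (0.65·0.8000 + 0.75·0.2000) ≈ 0.7761
After a satellite scan='clouding': P(storm) = 0.6·0.7761 / (0.6·0.7761 + 0.45·0.2239) ≈ 0.8221
After a satellite scan='clouding': P(storm) = 0.6·0.8221 / (0.6·0.8221 + 0.45·0.1779) ≈ 0.8604
After a barometric reading='steady': P(storm) = 0.65·0.8604 / (0.65·0.8604 + 0.75·0.1396) ≈ 0.8423
After a satellite scan='clouding': P(storm) = 0.6·0.8423 / (0.6·0.8423 + 0.45·0.1577) ≈ 0.8769
After a barometric reading='falling': P(storm) = 0.35·0.8769 / (0.35·0.8769 + 0.25·0.1231) ≈ 0.9088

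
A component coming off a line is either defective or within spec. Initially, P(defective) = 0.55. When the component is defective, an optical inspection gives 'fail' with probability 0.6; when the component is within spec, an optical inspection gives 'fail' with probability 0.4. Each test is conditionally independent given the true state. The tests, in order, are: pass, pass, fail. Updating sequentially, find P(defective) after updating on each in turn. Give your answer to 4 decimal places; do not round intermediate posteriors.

0.4490

After 'pass': P(defective) = 0.4·0.5500 / (0.4·0.5500 + 0.6·0.4500) ≈ 0.4490
After 'pass': P(defective) = 0.4·0.4490 / (0.4·0.4490 + 0.6·0.5510) ≈ 0.3520
After 'fail': P(defective) = 0.6·0.3520 / (0.6·0.3520 + 0.4·0.6480) ≈ 0.4490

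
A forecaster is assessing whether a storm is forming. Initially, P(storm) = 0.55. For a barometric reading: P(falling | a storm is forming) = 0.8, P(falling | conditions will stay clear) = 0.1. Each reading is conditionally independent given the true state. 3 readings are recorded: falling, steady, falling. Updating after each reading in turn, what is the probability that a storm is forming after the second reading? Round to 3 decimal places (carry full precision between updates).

0.685

Apply Bayes' rule sequentially, carrying P(storm) forward.
After 'falling': P(storm) = 0.8·0.5500 / (0.8·0.5500 + 0.1·0.4500) ≈ 0.9072
After 'steady': P(storm) = 0.2·0.9072 / (0.2·0.9072 + 0.9·0.0928) ≈ 0.6848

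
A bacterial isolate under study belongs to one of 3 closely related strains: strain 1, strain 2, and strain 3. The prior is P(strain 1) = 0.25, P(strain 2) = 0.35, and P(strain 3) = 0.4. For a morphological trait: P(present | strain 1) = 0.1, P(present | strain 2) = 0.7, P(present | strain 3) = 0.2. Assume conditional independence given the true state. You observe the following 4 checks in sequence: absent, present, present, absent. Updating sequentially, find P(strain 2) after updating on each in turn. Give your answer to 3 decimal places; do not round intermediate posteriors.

After 'absent': normaliser = 0.9·0.2500 + 0.3·0.3500 + 0.8·0.4000; P(strain 1) ≈ 0.3462, P(strain 2) ≈ 0.1615, P(strain 3) ≈ 0.4923
After 'present': normaliser = 0.1·0.3462 + 0.7·0.1615 + 0.2·0.4923; P(strain 1) ≈ 0.1406, P(strain 2) ≈ 0.4594, P(strain 3) ≈ 0.4000
After 'present': normaliser = 0.1·0.1406 + 0.7·0.4594 + 0.2·0.4000; P(strain 1) ≈ 0.0338, P(strain 2) ≈ 0.7737, P(strain 3) ≈ 0.1925
After 'absent': normaliser = 0.9·0.0338 + 0.3·0.7737 + 0.8·0.1925; P(strain 1) ≈ 0.0731, P(strain 2) ≈ 0.5572, P(strain 3) ≈ 0.3697

0.557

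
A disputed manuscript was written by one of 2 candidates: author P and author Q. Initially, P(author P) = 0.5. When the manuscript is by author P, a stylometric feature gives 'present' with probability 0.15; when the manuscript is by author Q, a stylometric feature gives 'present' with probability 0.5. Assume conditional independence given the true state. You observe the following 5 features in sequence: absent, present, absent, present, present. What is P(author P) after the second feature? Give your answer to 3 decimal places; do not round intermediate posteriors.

0.338

After 'absent': P(author P) = 0.85·0.5000 / (0.85·0.5000 + 0.5·0.5000) ≈ 0.6296
After 'present': P(author P) = 0.15·0.6296 / (0.15·0.6296 + 0.5·0.3704) ≈ 0.3377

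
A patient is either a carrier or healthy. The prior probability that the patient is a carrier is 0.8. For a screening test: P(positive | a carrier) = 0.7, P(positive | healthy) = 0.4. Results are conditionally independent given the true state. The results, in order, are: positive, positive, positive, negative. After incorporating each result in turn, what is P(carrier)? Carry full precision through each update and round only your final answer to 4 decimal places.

After 'positive': P(carrier) = 0.7·0.8000 / (0.7·0.8000 + 0.4·0.2000) ≈ 0.8750
After 'positive': P(carrier) = 0.7·0.8750 / (0.7·0.8750 + 0.4·0.1250) ≈ 0.9245
After 'positive': P(carrier) = 0.7·0.9245 / (0.7·0.9245 + 0.4·0.0755) ≈ 0.9554
After 'negative': P(carrier) = 0.3·0.9554 / (0.3·0.9554 + 0.6·0.0446) ≈ 0.9147

0.9147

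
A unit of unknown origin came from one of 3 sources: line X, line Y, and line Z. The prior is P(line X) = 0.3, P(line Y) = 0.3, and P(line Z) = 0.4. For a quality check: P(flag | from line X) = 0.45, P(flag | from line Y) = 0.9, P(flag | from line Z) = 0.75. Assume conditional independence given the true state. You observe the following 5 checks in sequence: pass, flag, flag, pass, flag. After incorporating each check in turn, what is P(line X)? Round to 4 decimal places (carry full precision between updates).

0.3937

After 'pass': normaliser = 0.55·0.3000 + 0.1·0.3000 + 0.25·0.4000; P(line X) ≈ 0.5593, P(line Y) ≈ 0.1017, P(line Z) ≈ 0.3390
After 'flag': normaliser = 0.45·0.5593 + 0.9·0.1017 + 0.75·0.3390; P(line X) ≈ 0.4213, P(line Y) ≈ 0.1532, P(line Z) ≈ 0.4255
After 'flag': normaliser = 0.45·0.4213 + 0.9·0.1532 + 0.75·0.4255; P(line X) ≈ 0.2932, P(line Y) ≈ 0.2132, P(line Z) ≈ 0.4936
After 'pass': normaliser = 0.55·0.2932 + 0.1·0.2132 + 0.25·0.4936; P(line X) ≈ 0.5270, P(line Y) ≈ 0.0697, P(line Z) ≈ 0.4033
After 'flag': normaliser = 0.45·0.5270 + 0.9·0.0697 + 0.75·0.4033; P(line X) ≈ 0.3937, P(line Y) ≈ 0.1041, P(line Z) ≈ 0.5021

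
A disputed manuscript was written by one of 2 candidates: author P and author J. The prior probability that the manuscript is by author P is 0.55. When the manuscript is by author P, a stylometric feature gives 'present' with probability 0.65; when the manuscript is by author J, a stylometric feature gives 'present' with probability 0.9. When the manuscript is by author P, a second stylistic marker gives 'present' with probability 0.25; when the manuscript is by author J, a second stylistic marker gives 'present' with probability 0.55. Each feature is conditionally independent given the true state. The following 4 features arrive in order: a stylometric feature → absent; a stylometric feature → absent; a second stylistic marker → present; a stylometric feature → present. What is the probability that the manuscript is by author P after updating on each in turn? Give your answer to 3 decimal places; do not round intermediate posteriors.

After a stylometric feature='absent': P(author P) = 0.35·0.5500 / (0.35·0.5500 + 0.1·0.4500) ≈ 0.8105
After a stylometric feature='absent': P(author P) = 0.35·0.8105 / (0.35·0.8105 + 0.1·0.1895) ≈ 0.9374
After a second stylistic marker='present': P(author P) = 0.25·0.9374 / (0.25·0.9374 + 0.55·0.0626) ≈ 0.8719
After a stylometric feature='present': P(author P) = 0.65·0.8719 / (0.65·0.8719 + 0.9·0.1281) ≈ 0.8309

0.831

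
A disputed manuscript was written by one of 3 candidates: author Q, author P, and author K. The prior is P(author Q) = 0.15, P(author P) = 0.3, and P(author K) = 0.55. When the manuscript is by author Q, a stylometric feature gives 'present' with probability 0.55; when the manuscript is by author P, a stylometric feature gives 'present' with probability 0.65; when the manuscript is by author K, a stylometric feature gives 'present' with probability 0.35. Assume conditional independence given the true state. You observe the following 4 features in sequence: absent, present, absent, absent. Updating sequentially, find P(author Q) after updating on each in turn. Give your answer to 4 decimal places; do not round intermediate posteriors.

0.1094

Each posterior becomes the prior for the next update.
After 'absent': normaliser = 0.45·0.1500 + 0.35·0.3000 + 0.65·0.5500; P(author Q) ≈ 0.1274, P(author P) ≈ 0.1981, P(author K) ≈ 0.6745
After 'present': normaliser = 0.55·0.1274 + 0.65·0.1981 + 0.35·0.6745; P(author Q) ≈ 0.1611, P(author P) ≈ 0.2961, P(author K) ≈ 0.5428
After 'absent': normaliser = 0.45·0.1611 + 0.35·0.2961 + 0.65·0.5428; P(author Q) ≈ 0.1370, P(author P) ≈ 0.1959, P(author K) ≈ 0.6671
After 'absent': normaliser = 0.45·0.1370 + 0.35·0.1959 + 0.65·0.6671; P(author Q) ≈ 0.1094, P(author P) ≈ 0.1216, P(author K) ≈ 0.7690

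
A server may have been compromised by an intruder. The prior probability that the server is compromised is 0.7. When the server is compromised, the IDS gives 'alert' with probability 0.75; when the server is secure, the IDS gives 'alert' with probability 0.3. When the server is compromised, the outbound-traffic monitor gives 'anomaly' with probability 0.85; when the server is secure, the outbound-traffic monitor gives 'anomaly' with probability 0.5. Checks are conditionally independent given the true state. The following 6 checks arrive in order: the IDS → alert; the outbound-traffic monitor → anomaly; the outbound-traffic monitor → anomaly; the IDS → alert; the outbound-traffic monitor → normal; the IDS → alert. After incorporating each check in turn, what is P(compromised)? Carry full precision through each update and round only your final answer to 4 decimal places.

After the IDS='alert': P(compromised) = 0.75·0.7000 / (0.75·0.7000 + 0.3·0.3000) ≈ 0.8537
After the outbound-traffic monitor='anomaly': P(compromised) = 0.85·0.8537 / (0.85·0.8537 + 0.5·0.1463) ≈ 0.9084
After the outbound-traffic monitor='anomaly': P(compromised) = 0.85·0.9084 / (0.85·0.9084 + 0.5·0.0916) ≈ 0.9440
After the IDS='alert': P(compromised) = 0.75·0.9440 / (0.75·0.9440 + 0.3·0.0560) ≈ 0.9768
After the outbound-traffic monitor='normal': P(compromised) = 0.15·0.9768 / (0.15·0.9768 + 0.5·0.0232) ≈ 0.9267
After the IDS='alert': P(compromised) = 0.75·0.9267 / (0.75·0.9267 + 0.3·0.0733) ≈ 0.9693

0.9693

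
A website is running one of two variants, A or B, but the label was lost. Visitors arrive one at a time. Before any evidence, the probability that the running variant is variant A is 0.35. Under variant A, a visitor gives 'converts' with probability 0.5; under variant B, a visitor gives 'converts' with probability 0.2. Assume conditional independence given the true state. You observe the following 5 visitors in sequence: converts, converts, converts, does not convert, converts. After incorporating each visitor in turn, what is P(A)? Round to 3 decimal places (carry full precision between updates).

0.929

After 'converts': P(A) = 0.5·0.3500 / (0.5·0.3500 + 0.2·0.6500) ≈ 0.5738
After 'converts': P(A) = 0.5·0.5738 / (0.5·0.5738 + 0.2·0.4262) ≈ 0.7709
After 'converts': P(A) = 0.5·0.7709 / (0.5·0.7709 + 0.2·0.2291) ≈ 0.8938
After 'does not convert': P(A) = 0.5·0.8938 / (0.5·0.8938 + 0.8·0.1062) ≈ 0.8402
After 'converts': P(A) = 0.5·0.8402 / (0.5·0.8402 + 0.2·0.1598) ≈ 0.9293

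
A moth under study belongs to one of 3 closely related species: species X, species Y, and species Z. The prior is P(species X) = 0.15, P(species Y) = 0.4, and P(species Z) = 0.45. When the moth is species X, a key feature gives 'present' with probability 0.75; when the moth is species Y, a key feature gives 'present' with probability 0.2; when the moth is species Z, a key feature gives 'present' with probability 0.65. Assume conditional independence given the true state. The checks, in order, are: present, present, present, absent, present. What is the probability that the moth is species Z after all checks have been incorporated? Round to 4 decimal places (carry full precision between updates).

0.6943

After 'present': normaliser = 0.75·0.1500 + 0.2·0.4000 + 0.65·0.4500; P(species X) ≈ 0.2320, P(species Y) ≈ 0.1649, P(species Z) ≈ 0.6031
After 'present': normaliser = 0.75·0.2320 + 0.2·0.1649 + 0.65·0.6031; P(species X) ≈ 0.2904, P(species Y) ≈ 0.0551, P(species Z) ≈ 0.6545
After 'present': normaliser = 0.75·0.2904 + 0.2·0.0551 + 0.65·0.6545; P(species X) ≈ 0.3329, P(species Y) ≈ 0.0168, P(species Z) ≈ 0.6502
After 'absent': normaliser = 0.25·0.3329 + 0.8·0.0168 + 0.35·0.6502; P(species X) ≈ 0.2567, P(species Y) ≈ 0.0415, P(species Z) ≈ 0.7018
After 'present': normaliser = 0.75·0.2567 + 0.2·0.0415 + 0.65·0.7018; P(species X) ≈ 0.2930, P(species Y) ≈ 0.0126, P(species Z) ≈ 0.6943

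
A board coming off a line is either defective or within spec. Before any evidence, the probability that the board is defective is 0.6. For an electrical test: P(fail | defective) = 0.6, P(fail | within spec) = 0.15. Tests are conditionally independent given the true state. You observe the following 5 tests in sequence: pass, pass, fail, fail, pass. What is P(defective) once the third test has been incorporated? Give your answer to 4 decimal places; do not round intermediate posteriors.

0.5706

Each posterior becomes the prior for the next update.
After 'pass': P(defective) = 0.4·0.6000 / (0.4·0.6000 + 0.85·0.4000) ≈ 0.4138
After 'pass': P(defective) = 0.4·0.4138 / (0.4·0.4138 + 0.85·0.5862) ≈ 0.2494
After 'fail': P(defective) = 0.6·0.2494 / (0.6·0.2494 + 0.15·0.7506) ≈ 0.5706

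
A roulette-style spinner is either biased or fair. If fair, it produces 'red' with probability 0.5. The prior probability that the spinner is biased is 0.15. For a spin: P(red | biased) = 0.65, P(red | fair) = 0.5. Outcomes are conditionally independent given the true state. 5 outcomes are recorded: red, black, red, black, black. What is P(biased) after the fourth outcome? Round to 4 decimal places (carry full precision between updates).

0.1275

After 'red': P(biased) = 0.65·0.1500 / (0.65·0.1500 + 0.5·0.8500) ≈ 0.1866
After 'black': P(biased) = 0.35·0.1866 / (0.35·0.1866 + 0.5·0.8134) ≈ 0.1384
After 'red': P(biased) = 0.65·0.1384 / (0.65·0.1384 + 0.5·0.8616) ≈ 0.1727
After 'black': P(biased) = 0.35·0.1727 / (0.35·0.1727 + 0.5·0.8273) ≈ 0.1275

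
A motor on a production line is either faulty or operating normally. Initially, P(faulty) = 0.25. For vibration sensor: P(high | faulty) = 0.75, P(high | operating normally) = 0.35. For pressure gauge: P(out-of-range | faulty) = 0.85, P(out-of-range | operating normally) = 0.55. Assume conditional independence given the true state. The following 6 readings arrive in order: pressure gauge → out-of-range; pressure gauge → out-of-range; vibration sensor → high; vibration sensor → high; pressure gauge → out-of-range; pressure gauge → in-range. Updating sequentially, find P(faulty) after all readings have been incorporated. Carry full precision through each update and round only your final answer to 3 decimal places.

After pressure gauge='out-of-range': P(faulty) = 0.85·0.2500 / (0.85·0.2500 + 0.55·0.7500) ≈ 0.3400
After pressure gauge='out-of-range': P(faulty) = 0.85·0.3400 / (0.85·0.3400 + 0.55·0.6600) ≈ 0.4433
After vibration sensor='high': P(faulty) = 0.75·0.4433 / (0.75·0.4433 + 0.35·0.5567) ≈ 0.6305
After vibration sensor='high': P(faulty) = 0.75·0.6305 / (0.75·0.6305 + 0.35·0.3695) ≈ 0.7852
After pressure gauge='out-of-range': P(faulty) = 0.85·0.7852 / (0.85·0.7852 + 0.55·0.2148) ≈ 0.8496
After pressure gauge='in-range': P(faulty) = 0.15·0.8496 / (0.15·0.8496 + 0.45·0.1504) ≈ 0.6532

0.653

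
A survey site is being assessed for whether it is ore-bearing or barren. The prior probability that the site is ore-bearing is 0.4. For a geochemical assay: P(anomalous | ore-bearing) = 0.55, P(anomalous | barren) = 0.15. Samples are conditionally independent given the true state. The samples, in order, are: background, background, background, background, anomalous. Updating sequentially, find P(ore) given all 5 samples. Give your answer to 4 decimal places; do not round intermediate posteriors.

After 'background': P(ore) = 0.45·0.4000 / (0.45·0.4000 + 0.85·0.6000) ≈ 0.2609
After 'background': P(ore) = 0.45·0.2609 / (0.45·0.2609 + 0.85·0.7391) ≈ 0.1574
After 'background': P(ore) = 0.45·0.1574 / (0.45·0.1574 + 0.85·0.8426) ≈ 0.0900
After 'background': P(ore) = 0.45·0.0900 / (0.45·0.0900 + 0.85·0.9100) ≈ 0.0498
After 'anomalous': P(ore) = 0.55·0.0498 / (0.55·0.0498 + 0.15·0.9502) ≈ 0.1611

0.1611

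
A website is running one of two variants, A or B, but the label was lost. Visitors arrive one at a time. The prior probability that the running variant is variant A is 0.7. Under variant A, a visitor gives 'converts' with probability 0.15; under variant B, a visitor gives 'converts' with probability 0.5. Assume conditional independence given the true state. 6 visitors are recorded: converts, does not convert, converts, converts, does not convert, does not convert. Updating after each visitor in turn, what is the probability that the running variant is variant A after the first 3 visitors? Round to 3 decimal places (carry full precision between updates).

0.263

After 'converts': P(A) = 0.15·0.7000 / (0.15·0.7000 + 0.5·0.3000) ≈ 0.4118
After 'does not convert': P(A) = 0.85·0.4118 / (0.85·0.4118 + 0.5·0.5882) ≈ 0.5434
After 'converts': P(A) = 0.15·0.5434 / (0.15·0.5434 + 0.5·0.4566) ≈ 0.2631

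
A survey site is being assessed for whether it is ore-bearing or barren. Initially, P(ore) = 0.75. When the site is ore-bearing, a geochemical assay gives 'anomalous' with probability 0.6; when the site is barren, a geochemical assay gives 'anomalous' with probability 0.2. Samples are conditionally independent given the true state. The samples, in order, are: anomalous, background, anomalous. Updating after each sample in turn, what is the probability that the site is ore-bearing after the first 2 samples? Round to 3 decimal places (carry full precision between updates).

After 'anomalous': P(ore) = 0.6·0.7500 / (0.6·0.7500 + 0.2·0.2500) ≈ 0.9000
After 'background': P(ore) = 0.4·0.9000 / (0.4·0.9000 + 0.8·0.1000) ≈ 0.8182

0.818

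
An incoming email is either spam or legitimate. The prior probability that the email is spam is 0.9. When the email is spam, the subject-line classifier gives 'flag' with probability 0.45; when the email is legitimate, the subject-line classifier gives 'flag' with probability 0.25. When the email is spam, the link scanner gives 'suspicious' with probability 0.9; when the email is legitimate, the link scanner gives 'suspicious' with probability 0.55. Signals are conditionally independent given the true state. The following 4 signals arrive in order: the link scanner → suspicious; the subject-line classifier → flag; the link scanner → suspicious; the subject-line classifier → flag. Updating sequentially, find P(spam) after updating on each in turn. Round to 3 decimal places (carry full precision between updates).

After the link scanner='suspicious': P(spam) = 0.9·0.9000 / (0.9·0.9000 + 0.55·0.1000) ≈ 0.9364
After the subject-line classifier='flag': P(spam) = 0.45·0.9364 / (0.45·0.9364 + 0.25·0.0636) ≈ 0.9636
After the link scanner='suspicious': P(spam) = 0.9·0.9636 / (0.9·0.9636 + 0.55·0.0364) ≈ 0.9775
After the subject-line classifier='flag': P(spam) = 0.45·0.9775 / (0.45·0.9775 + 0.25·0.0225) ≈ 0.9874

0.987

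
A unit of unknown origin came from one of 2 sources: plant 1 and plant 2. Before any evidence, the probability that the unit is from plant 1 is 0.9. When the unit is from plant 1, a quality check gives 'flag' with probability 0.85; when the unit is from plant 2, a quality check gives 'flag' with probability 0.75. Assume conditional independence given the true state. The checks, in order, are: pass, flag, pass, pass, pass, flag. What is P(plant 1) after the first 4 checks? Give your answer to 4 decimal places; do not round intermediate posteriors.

0.6878

After 'pass': P(plant 1) = 0.15·0.9000 / (0.15·0.9000 + 0.25·0.1000) ≈ 0.8438
After 'flag': P(plant 1) = 0.85·0.8438 / (0.85·0.8438 + 0.75·0.1562) ≈ 0.8596
After 'pass': P(plant 1) = 0.15·0.8596 / (0.15·0.8596 + 0.25·0.1404) ≈ 0.7860
After 'pass': P(plant 1) = 0.15·0.7860 / (0.15·0.7860 + 0.25·0.2140) ≈ 0.6878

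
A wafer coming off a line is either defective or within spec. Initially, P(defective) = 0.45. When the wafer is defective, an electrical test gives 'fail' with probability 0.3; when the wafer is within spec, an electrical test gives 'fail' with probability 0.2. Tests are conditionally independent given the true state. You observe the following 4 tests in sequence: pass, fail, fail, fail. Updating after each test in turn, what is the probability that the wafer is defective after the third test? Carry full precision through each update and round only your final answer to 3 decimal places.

Apply Bayes' rule sequentially, carrying P(defective) forward.
After 'pass': P(defective) = 0.7·0.4500 / (0.7·0.4500 + 0.8·0.5500) ≈ 0.4172
After 'fail': P(defective) = 0.3·0.4172 / (0.3·0.4172 + 0.2·0.5828) ≈ 0.5178
After 'fail': P(defective) = 0.3·0.5178 / (0.3·0.5178 + 0.2·0.4822) ≈ 0.6170

0.617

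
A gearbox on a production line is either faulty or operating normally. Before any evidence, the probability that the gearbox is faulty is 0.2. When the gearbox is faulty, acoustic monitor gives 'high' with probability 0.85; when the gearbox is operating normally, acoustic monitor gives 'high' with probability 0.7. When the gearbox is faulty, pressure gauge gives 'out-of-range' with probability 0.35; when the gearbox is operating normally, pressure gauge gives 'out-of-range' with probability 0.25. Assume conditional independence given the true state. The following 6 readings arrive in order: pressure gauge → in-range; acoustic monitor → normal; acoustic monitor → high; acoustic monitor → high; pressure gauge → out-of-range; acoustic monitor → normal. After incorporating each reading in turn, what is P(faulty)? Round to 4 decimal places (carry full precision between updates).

0.1006

Apply Bayes' rule sequentially, carrying P(faulty) forward.
After pressure gauge='in-range': P(faulty) = 0.65·0.2000 / (0.65·0.2000 + 0.75·0.8000) ≈ 0.1781
After acoustic monitor='normal': P(faulty) = 0.15·0.1781 / (0.15·0.1781 + 0.3·0.8219) ≈ 0.0977
After acoustic monitor='high': P(faulty) = 0.85·0.0977 / (0.85·0.0977 + 0.7·0.9023) ≈ 0.1163
After acoustic monitor='high': P(faulty) = 0.85·0.1163 / (0.85·0.1163 + 0.7·0.8837) ≈ 0.1377
After pressure gauge='out-of-range': P(faulty) = 0.35·0.1377 / (0.35·0.1377 + 0.25·0.8623) ≈ 0.1828
After acoustic monitor='normal': P(faulty) = 0.15·0.1828 / (0.15·0.1828 + 0.3·0.8172) ≈ 0.1006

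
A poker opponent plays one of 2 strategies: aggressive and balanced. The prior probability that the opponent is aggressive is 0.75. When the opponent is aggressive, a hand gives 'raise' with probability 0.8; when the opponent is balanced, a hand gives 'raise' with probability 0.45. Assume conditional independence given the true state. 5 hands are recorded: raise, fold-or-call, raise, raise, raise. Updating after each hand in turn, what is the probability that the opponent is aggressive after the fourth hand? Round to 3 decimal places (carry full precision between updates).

After 'raise': P(aggressive) = 0.8·0.7500 / (0.8·0.7500 + 0.45·0.2500) ≈ 0.8421
After 'fold-or-call': P(aggressive) = 0.2·0.8421 / (0.2·0.8421 + 0.55·0.1579) ≈ 0.6598
After 'raise': P(aggressive) = 0.8·0.6598 / (0.8·0.6598 + 0.45·0.3402) ≈ 0.7752
After 'raise': P(aggressive) = 0.8·0.7752 / (0.8·0.7752 + 0.45·0.2248) ≈ 0.8597

0.860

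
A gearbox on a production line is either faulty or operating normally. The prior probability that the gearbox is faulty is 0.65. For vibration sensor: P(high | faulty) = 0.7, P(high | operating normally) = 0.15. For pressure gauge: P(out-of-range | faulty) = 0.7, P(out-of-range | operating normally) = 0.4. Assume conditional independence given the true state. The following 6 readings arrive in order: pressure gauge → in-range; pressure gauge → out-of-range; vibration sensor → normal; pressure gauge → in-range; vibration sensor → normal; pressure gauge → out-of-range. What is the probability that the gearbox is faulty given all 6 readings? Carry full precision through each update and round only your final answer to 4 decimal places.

0.1505

Apply Bayes' rule sequentially, carrying P(faulty) forward.
After pressure gauge='in-range': P(faulty) = 0.3·0.6500 / (0.3·0.6500 + 0.6·0.3500) ≈ 0.4815
After pressure gauge='out-of-range': P(faulty) = 0.7·0.4815 / (0.7·0.4815 + 0.4·0.5185) ≈ 0.6190
After vibration sensor='normal': P(faulty) = 0.3·0.6190 / (0.3·0.6190 + 0.85·0.3810) ≈ 0.3645
After pressure gauge='in-range': P(faulty) = 0.3·0.3645 / (0.3·0.3645 + 0.6·0.6355) ≈ 0.2229
After vibration sensor='normal': P(faulty) = 0.3·0.2229 / (0.3·0.2229 + 0.85·0.7771) ≈ 0.0919
After pressure gauge='out-of-range': P(faulty) = 0.7·0.0919 / (0.7·0.0919 + 0.4·0.9081) ≈ 0.1505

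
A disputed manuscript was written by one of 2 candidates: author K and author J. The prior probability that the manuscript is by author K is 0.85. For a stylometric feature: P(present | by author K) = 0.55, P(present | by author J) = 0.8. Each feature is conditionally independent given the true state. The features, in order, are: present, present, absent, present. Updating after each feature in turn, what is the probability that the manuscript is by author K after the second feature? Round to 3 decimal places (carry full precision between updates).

After 'present': P(author K) = 0.55·0.8500 / (0.55·0.8500 + 0.8·0.1500) ≈ 0.7957
After 'present': P(author K) = 0.55·0.7957 / (0.55·0.7957 + 0.8·0.2043) ≈ 0.7281

0.728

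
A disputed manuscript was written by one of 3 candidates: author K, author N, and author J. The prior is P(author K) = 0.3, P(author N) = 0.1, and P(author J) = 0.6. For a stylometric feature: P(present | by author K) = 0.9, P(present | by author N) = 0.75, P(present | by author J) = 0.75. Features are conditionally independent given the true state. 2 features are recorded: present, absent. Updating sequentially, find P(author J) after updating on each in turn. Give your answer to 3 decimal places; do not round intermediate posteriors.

After 'present': normaliser = 0.9·0.3000 + 0.75·0.1000 + 0.75·0.6000; P(author K) ≈ 0.3396, P(author N) ≈ 0.0943, P(author J) ≈ 0.5660
After 'absent': normaliser = 0.1·0.3396 + 0.25·0.0943 + 0.25·0.5660; P(author K) ≈ 0.1706, P(author N) ≈ 0.1185, P(author J) ≈ 0.7109

0.711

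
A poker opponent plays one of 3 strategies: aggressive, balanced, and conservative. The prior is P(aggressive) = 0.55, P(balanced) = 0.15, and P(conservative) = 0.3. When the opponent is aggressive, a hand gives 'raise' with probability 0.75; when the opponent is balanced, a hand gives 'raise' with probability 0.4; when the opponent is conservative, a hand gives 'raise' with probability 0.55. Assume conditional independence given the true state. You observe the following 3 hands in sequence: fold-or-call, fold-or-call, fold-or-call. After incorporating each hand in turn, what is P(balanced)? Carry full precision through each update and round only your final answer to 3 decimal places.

0.474

Apply Bayes' rule sequentially, carrying P(balanced) forward.
After 'fold-or-call': normaliser = 0.25·0.5500 + 0.6·0.1500 + 0.45·0.3000; P(aggressive) ≈ 0.3793, P(balanced) ≈ 0.2483, P(conservative) ≈ 0.3724
After 'fold-or-call': normaliser = 0.25·0.3793 + 0.6·0.2483 + 0.45·0.3724; P(aggressive) ≈ 0.2305, P(balanced) ≈ 0.3621, P(conservative) ≈ 0.4074
After 'fold-or-call': normaliser = 0.25·0.2305 + 0.6·0.3621 + 0.45·0.4074; P(aggressive) ≈ 0.1258, P(balanced) ≈ 0.4742, P(conservative) ≈ 0.4001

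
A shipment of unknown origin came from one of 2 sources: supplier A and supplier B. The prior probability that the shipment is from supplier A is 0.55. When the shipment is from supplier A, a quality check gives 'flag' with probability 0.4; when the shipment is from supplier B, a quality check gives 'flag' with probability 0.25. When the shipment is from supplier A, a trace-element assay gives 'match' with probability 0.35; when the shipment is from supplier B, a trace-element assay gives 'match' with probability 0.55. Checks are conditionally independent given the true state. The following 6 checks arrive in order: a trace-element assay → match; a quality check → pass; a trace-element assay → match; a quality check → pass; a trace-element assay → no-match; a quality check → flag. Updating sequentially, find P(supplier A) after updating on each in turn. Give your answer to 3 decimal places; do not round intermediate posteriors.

0.423

After a trace-element assay='match': P(supplier A) = 0.35·0.5500 / (0.35·0.5500 + 0.55·0.4500) ≈ 0.4375
After a quality check='pass': P(supplier A) = 0.6·0.4375 / (0.6·0.4375 + 0.75·0.5625) ≈ 0.3836
After a trace-element assay='match': P(supplier A) = 0.35·0.3836 / (0.35·0.3836 + 0.55·0.6164) ≈ 0.2836
After a quality check='pass': P(supplier A) = 0.6·0.2836 / (0.6·0.2836 + 0.75·0.7164) ≈ 0.2406
After a trace-element assay='no-match': P(supplier A) = 0.65·0.2406 / (0.65·0.2406 + 0.45·0.7594) ≈ 0.3139
After a quality check='flag': P(supplier A) = 0.4·0.3139 / (0.4·0.3139 + 0.25·0.6861) ≈ 0.4227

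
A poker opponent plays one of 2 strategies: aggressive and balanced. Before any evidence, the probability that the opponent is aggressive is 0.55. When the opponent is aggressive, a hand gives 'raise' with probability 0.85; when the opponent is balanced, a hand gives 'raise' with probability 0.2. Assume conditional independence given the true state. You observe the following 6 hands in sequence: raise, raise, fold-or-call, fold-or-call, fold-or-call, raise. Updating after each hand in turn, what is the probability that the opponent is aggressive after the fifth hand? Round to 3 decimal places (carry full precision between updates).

After 'raise': P(aggressive) = 0.85·0.5500 / (0.85·0.5500 + 0.2·0.4500) ≈ 0.8386
After 'raise': P(aggressive) = 0.85·0.8386 / (0.85·0.8386 + 0.2·0.1614) ≈ 0.9567
After 'fold-or-call': P(aggressive) = 0.15·0.9567 / (0.15·0.9567 + 0.8·0.0433) ≈ 0.8054
After 'fold-or-call': P(aggressive) = 0.15·0.8054 / (0.15·0.8054 + 0.8·0.1946) ≈ 0.4370
After 'fold-or-call': P(aggressive) = 0.15·0.4370 / (0.15·0.4370 + 0.8·0.5630) ≈ 0.1270

0.127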